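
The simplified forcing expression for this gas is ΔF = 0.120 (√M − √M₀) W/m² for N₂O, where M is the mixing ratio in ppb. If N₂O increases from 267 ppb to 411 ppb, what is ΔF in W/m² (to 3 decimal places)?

N₂O: 0.120 × (√411 − √267) = 0.120 × (20.2731 − 16.3401) = 0.120 × 3.9330 = 0.4720 W/m².

ΔF = 0.472 W/m²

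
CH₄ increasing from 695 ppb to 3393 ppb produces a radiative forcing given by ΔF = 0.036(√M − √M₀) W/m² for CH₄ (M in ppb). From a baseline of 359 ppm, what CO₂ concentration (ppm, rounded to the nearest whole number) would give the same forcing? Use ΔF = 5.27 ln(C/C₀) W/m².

CH₄ forcing: 0.036 × (√3393 − √695) = 0.036 × (58.2495 − 26.3629) = 0.036 × 31.8866 = 1.14792 W/m².
Set 5.27 ln(C/359) = 1.14792: ln(C/359) = 1.14792/5.27 = 0.21782, so C = 359 × e^0.21782 = 359 × 1.24336 = 446.37 ppm.

C ≈ 446 ppm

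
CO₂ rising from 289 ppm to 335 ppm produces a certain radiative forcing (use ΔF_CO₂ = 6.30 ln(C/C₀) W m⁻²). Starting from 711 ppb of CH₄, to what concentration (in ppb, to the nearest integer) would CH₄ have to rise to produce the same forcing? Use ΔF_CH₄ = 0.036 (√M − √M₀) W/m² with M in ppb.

CO₂ forcing: 6.30 × ln(335/289) = 6.30 × 0.147704 = 0.93054 W/m².
Set 0.036(√M − √711) = 0.93054: √M = 0.93054/0.036 + √711 = 25.8483 + 26.6646 = 52.5129.
M = (52.5129)² = 2757.60 ppb.

M ≈ 2758 ppb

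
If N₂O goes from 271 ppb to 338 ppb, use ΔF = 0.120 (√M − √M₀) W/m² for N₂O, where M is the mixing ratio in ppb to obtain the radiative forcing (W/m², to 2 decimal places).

N₂O: 0.120 × (√338 − √271) = 0.120 × (18.3848 − 16.4621) = 0.120 × 1.9227 = 0.2307 W/m².

ΔF = 0.23 W/m²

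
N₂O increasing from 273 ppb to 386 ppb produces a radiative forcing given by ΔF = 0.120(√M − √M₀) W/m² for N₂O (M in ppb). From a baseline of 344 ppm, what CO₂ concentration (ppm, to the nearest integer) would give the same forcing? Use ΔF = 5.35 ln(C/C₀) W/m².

N₂O forcing: 0.120 × (√386 − √273) = 0.120 × (19.6469 − 16.5227) = 0.120 × 3.1242 = 0.37490 W/m².
Set 5.35 ln(C/344) = 0.37490: ln(C/344) = 0.37490/5.35 = 0.07007, so C = 344 × e^0.07007 = 344 × 1.07258 = 368.97 ppm.

C ≈ 369 ppm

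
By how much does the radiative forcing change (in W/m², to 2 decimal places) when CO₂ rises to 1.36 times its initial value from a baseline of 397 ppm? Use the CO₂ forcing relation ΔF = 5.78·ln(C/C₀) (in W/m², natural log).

ΔF = 1.78 W/m²

ΔF = 5.78 × ln(1.36) = 5.78 × 0.30748 = 1.7772 W/m².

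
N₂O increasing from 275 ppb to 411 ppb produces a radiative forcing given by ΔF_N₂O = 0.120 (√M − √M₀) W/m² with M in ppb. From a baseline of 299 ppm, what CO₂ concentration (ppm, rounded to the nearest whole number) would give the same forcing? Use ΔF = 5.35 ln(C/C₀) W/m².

N₂O forcing: 0.120 × (√411 − √275) = 0.120 × (20.2731 − 16.5831) = 0.120 × 3.6900 = 0.44280 W/m².
Set 5.35 ln(C/299) = 0.44280: ln(C/299) = 0.44280/5.35 = 0.08277, so C = 299 × e^0.08277 = 299 × 1.08629 = 324.80 ppm.

C ≈ 325 ppm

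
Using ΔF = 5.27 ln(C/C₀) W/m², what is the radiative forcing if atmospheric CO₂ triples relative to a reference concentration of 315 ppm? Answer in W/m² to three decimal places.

ΔF = 5.790 W/m²

ΔF = 5.27 × ln(3) = 5.27 × 1.09861 = 5.7897 W/m².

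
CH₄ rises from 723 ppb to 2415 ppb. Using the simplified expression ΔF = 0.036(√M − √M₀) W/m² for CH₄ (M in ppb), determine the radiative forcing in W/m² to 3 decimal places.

ΔF = 0.801 W/m²

CH₄: 0.036 × (√2415 − √723) = 0.036 × (49.1426 − 26.8887) = 0.036 × 22.2539 = 0.8011 W/m².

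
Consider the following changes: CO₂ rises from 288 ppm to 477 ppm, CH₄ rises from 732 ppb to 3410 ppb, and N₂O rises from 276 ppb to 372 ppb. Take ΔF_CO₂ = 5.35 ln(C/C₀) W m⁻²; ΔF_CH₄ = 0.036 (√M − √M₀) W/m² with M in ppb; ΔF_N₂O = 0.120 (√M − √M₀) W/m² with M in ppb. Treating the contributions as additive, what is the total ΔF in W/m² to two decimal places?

CO₂: 5.35 × ln(477/288) = 5.35 × ln(1.65625) = 5.35 × 0.50456 = 2.6994 W/m².
CH₄: 0.036 × (√3410 − √732) = 0.036 × (58.3952 − 27.0555) = 0.036 × 31.3397 = 1.1282 W/m².
N₂O: 0.120 × (√372 − √276) = 0.120 × (19.2873 − 16.6132) = 0.120 × 2.6741 = 0.3209 W/m².
Total ΔF = 2.6994 + 1.1282 + 0.3209 = 4.1485 W/m².

ΔF = 4.15 W/m²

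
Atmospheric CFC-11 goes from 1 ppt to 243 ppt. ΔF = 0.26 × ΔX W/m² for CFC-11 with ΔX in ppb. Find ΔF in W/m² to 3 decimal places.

CFC-11: Δ = 243 − 1 = 242 ppt = 0.242 ppb; ΔF = 0.26 × 0.242 = 0.0629 W/m².

ΔF = 0.063 W/m²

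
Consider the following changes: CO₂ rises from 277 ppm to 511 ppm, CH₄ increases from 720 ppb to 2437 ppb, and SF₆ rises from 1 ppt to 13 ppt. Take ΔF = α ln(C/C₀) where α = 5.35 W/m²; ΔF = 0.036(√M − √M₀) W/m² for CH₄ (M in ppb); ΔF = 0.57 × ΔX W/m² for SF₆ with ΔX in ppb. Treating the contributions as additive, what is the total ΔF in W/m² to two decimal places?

CO₂: 5.35 × ln(511/277) = 5.35 × ln(1.84477) = 5.35 × 0.61235 = 3.2761 W/m².
CH₄: 0.036 × (√2437 − √720) = 0.036 × (49.3660 − 26.8328) = 0.036 × 22.5332 = 0.8112 W/m².
SF₆: Δ = 13 − 1 = 12 ppt = 0.012 ppb; ΔF = 0.57 × 0.012 = 0.0068 W/m².
Total ΔF = 3.2761 + 0.8112 + 0.0068 = 4.0941 W/m².

ΔF = 4.09 W/m²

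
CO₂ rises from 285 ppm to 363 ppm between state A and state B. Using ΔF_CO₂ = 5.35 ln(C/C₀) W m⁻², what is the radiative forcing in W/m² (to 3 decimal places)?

CO₂ absorption bands are partially saturated, so forcing scales with the logarithm of the concentration ratio.
CO₂: 5.35 × ln(363/285) = 5.35 × ln(1.27368) = 5.35 × 0.24191 = 1.2942 W/m².

ΔF = 1.294 W/m²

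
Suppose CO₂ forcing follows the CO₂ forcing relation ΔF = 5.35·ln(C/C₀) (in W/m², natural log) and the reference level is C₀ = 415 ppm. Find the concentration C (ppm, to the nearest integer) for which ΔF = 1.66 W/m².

C ≈ 566 ppm

Set 5.35 ln(C/415) = 1.66, so ln(C/415) = 1.66/5.35 = 0.31028.
Then C/415 = e^0.31028 = 1.36381, giving C = 415 × 1.36381 = 565.98 ppm.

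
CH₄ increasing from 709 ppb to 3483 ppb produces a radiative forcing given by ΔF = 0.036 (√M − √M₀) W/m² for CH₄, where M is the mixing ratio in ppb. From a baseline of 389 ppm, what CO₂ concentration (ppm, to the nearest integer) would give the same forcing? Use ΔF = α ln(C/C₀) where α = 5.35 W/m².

CH₄ forcing: 0.036 × (√3483 − √709) = 0.036 × (59.0169 − 26.6271) = 0.036 × 32.3898 = 1.16603 W/m².
Set 5.35 ln(C/389) = 1.16603: ln(C/389) = 1.16603/5.35 = 0.21795, so C = 389 × e^0.21795 = 389 × 1.24352 = 483.73 ppm.

C ≈ 484 ppm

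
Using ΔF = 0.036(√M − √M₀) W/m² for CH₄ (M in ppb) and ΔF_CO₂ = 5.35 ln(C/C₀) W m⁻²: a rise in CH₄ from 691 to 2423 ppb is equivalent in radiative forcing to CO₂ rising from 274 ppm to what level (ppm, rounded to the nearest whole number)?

CH₄ forcing: 0.036 × (√2423 − √691) = 0.036 × (49.2240 − 26.2869) = 0.036 × 22.9371 = 0.82574 W/m².
Set 5.35 ln(C/274) = 0.82574: ln(C/274) = 0.82574/5.35 = 0.15434, so C = 274 × e^0.15434 = 274 × 1.16689 = 319.73 ppm.

C ≈ 320 ppm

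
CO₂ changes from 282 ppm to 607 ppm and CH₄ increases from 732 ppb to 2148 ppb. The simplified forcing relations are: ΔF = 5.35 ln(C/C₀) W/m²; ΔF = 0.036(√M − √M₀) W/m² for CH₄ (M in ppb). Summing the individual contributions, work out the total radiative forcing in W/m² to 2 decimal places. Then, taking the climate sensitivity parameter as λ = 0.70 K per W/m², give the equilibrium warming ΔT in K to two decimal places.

CO₂: 5.35 × ln(607/282) = 5.35 × ln(2.15248) = 5.35 × 0.76662 = 4.1014 W/m².
CH₄: 0.036 × (√2148 − √732) = 0.036 × (46.3465 − 27.0555) = 0.036 × 19.2910 = 0.6945 W/m².
Total ΔF = 4.1014 + 0.6945 = 4.7959 W/m².
ΔT = λ ΔF = 0.70 × 4.80 = 3.3600 K.

ΔF = 4.80 W/m²; ΔT = 3.36 K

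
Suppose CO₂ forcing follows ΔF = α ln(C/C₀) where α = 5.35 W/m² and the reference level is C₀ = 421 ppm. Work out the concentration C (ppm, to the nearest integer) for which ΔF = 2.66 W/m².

C ≈ 692 ppm

Set 5.35 ln(C/421) = 2.66, so ln(C/421) = 2.66/5.35 = 0.49720.
Then C/421 = e^0.49720 = 1.64411, giving C = 421 × 1.64411 = 692.17 ppm.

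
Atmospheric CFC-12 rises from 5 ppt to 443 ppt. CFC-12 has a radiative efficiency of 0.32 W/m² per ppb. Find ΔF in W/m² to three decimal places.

CFC-12: Δ = 443 − 5 = 438 ppt = 0.438 ppb; ΔF = 0.32 × 0.438 = 0.1402 W/m².

ΔF = 0.140 W/m²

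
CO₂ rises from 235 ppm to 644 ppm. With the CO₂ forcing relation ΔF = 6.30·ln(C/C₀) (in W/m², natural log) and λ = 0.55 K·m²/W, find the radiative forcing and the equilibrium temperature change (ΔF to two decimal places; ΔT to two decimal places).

CO₂: 6.30 × ln(644/235) = 6.30 × ln(2.74043) = 6.30 × 1.00811 = 6.3511 W/m².
ΔT = λ ΔF = 0.55 × 6.35 = 3.4925 K.

ΔF = 6.35 W/m²; ΔT = 3.49 K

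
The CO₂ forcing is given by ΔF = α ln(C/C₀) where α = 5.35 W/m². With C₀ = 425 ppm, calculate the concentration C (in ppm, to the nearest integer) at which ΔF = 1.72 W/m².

Set 5.35 ln(C/425) = 1.72, so ln(C/425) = 1.72/5.35 = 0.32150.
Then C/425 = e^0.32150 = 1.37920, giving C = 425 × 1.37920 = 586.16 ppm.

C ≈ 586 ppm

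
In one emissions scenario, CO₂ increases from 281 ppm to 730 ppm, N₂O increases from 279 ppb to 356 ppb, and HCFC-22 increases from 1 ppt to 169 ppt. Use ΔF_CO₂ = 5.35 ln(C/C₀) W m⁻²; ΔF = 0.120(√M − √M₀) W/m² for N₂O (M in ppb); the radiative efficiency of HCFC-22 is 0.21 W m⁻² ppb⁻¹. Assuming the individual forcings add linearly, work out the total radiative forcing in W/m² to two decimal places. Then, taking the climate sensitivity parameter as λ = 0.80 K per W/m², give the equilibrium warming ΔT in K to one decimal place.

CO₂: 5.35 × ln(730/281) = 5.35 × ln(2.59786) = 5.35 × 0.95469 = 5.1076 W/m².
N₂O: 0.120 × (√356 − √279) = 0.120 × (18.8680 − 16.7033) = 0.120 × 2.1647 = 0.2598 W/m².
HCFC-22: Δ = 169 − 1 = 168 ppt = 0.168 ppb; ΔF = 0.21 × 0.168 = 0.0353 W/m².
Total ΔF = 5.1076 + 0.2598 + 0.0353 = 5.4027 W/m².
ΔT = λ ΔF = 0.80 × 5.40 = 4.3200 K.

ΔF = 5.40 W/m²; ΔT = 4.3 K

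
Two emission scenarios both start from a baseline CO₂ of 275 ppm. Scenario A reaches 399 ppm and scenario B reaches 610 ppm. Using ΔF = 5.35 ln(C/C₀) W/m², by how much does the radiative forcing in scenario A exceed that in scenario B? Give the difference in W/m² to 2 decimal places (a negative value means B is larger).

ΔF_A − ΔF_B = -2.27 W/m²

ΔF_A = 5.35 ln(399/275) = 5.35 × 0.37219 = 1.9912 W/m².
ΔF_B = 5.35 ln(610/275) = 5.35 × 0.79669 = 4.2623 W/m².
Difference: 1.9912 − 4.2623 = -2.2711 W/m².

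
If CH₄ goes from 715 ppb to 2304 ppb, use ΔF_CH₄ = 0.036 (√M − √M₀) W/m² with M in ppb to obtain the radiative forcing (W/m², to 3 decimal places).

CH₄: 0.036 × (√2304 − √715) = 0.036 × (48.0000 − 26.7395) = 0.036 × 21.2605 = 0.7654 W/m².

ΔF = 0.765 W/m²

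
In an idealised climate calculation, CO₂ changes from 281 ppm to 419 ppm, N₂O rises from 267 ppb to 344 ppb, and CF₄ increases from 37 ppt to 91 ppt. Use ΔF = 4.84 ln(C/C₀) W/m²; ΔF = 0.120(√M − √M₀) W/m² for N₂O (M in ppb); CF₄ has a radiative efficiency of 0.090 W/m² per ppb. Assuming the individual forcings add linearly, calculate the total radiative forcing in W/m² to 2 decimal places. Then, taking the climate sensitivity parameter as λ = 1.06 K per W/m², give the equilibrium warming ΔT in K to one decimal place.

ΔF = 2.20 W/m²; ΔT = 2.3 K

CO₂: 4.84 × ln(419/281) = 4.84 × ln(1.49110) = 4.84 × 0.39951 = 1.9336 W/m².
N₂O: 0.120 × (√344 − √267) = 0.120 × (18.5472 − 16.3401) = 0.120 × 2.2071 = 0.2649 W/m².
CF₄: Δ = 91 − 37 = 54 ppt = 0.054 ppb; ΔF = 0.090 × 0.054 = 0.0049 W/m².
Total ΔF = 1.9336 + 0.2649 + 0.0049 = 2.2034 W/m².
ΔT = λ ΔF = 1.06 × 2.20 = 2.3320 K.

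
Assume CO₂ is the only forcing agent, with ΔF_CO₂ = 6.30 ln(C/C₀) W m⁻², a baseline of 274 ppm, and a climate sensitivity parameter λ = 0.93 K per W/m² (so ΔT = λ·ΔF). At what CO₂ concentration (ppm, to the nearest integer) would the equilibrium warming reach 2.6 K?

C ≈ 427 ppm

Required forcing: ΔF = ΔT/λ = 2.6/0.93 = 2.7957 W/m².
Then ln(C/274) = ΔF/6.30 = 2.7957/6.30 = 0.44376.
So C = 274 × e^0.44376 = 274 × 1.55856 = 427.05 ppm.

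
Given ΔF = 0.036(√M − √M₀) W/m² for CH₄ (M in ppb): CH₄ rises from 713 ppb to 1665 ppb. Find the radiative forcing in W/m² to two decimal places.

ΔF = 0.51 W/m²

CH₄: 0.036 × (√1665 − √713) = 0.036 × (40.8044 − 26.7021) = 0.036 × 14.1023 = 0.5077 W/m².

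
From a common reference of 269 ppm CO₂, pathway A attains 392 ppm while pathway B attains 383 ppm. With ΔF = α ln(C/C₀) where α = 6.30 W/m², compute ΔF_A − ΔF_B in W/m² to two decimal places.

ΔF_A = 6.30 ln(392/269) = 6.30 × 0.37655 = 2.3723 W/m².
ΔF_B = 6.30 ln(383/269) = 6.30 × 0.35332 = 2.2259 W/m².
Difference: 2.3723 − 2.2259 = 0.1464 W/m².

ΔF_A − ΔF_B = 0.15 W/m²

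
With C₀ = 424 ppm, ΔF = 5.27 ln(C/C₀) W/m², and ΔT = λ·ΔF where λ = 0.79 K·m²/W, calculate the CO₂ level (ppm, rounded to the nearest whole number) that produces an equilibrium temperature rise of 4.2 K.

Required forcing: ΔF = ΔT/λ = 4.2/0.79 = 5.3165 W/m².
Then ln(C/424) = ΔF/5.27 = 5.3165/5.27 = 1.00882.
So C = 424 × e^1.00882 = 424 × 2.74236 = 1162.76 ppm.

C ≈ 1163 ppm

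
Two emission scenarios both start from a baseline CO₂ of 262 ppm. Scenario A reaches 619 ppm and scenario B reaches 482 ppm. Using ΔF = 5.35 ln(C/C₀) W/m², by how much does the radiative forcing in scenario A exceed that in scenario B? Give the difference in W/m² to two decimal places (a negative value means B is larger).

ΔF_A = 5.35 ln(619/262) = 5.35 × 0.85976 = 4.5997 W/m².
ΔF_B = 5.35 ln(482/262) = 5.35 × 0.60960 = 3.2614 W/m².
Difference: 4.5997 − 3.2614 = 1.3383 W/m².

ΔF_A − ΔF_B = 1.34 W/m²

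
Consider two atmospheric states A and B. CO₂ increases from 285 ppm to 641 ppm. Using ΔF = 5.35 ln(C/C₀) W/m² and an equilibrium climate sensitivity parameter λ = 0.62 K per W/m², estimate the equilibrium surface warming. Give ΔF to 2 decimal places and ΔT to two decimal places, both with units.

CO₂: 5.35 × ln(641/285) = 5.35 × ln(2.24912) = 5.35 × 0.81054 = 4.3364 W/m².
ΔT = λ ΔF = 0.62 × 4.34 = 2.6908 K.

ΔF = 4.34 W/m²; ΔT = 2.69 K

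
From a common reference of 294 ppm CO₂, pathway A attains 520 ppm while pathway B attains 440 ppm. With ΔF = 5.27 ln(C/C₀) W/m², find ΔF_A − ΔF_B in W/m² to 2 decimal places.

ΔF_A − ΔF_B = 0.88 W/m²

ΔF_A = 5.27 ln(520/294) = 5.27 × 0.57025 = 3.0052 W/m².
ΔF_B = 5.27 ln(440/294) = 5.27 × 0.40319 = 2.1248 W/m².
Difference: 3.0052 − 2.1248 = 0.8804 W/m².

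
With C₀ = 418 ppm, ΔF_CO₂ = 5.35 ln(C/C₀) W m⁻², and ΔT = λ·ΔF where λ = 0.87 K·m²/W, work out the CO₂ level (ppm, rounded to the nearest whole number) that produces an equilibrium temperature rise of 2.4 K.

Required forcing: ΔF = ΔT/λ = 2.4/0.87 = 2.7586 W/m².
Then ln(C/418) = ΔF/5.35 = 2.7586/5.35 = 0.51563.
So C = 418 × e^0.51563 = 418 × 1.67469 = 700.02 ppm.

C ≈ 700 ppm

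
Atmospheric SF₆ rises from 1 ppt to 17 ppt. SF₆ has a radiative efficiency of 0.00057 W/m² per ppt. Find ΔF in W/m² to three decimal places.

ΔF = 0.009 W/m²

SF₆: ΔF = 0.00057 × (17 − 1) = 0.00057 × 16 = 0.0091 W/m².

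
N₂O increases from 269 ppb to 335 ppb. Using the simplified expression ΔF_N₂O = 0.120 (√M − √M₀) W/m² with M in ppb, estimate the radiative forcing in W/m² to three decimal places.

ΔF = 0.228 W/m²

N₂O: 0.120 × (√335 − √269) = 0.120 × (18.3030 − 16.4012) = 0.120 × 1.9018 = 0.2282 W/m².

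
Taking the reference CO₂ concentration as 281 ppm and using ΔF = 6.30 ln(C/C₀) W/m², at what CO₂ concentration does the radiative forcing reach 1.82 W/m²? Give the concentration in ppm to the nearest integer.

C ≈ 375 ppm

Set 6.30 ln(C/281) = 1.82, so ln(C/281) = 1.82/6.30 = 0.28889.
Then C/281 = e^0.28889 = 1.33494, giving C = 281 × 1.33494 = 375.12 ppm.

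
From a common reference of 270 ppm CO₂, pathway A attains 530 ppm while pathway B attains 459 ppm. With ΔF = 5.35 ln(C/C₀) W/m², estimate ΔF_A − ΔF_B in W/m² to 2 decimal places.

ΔF_A = 5.35 ln(530/270) = 5.35 × 0.67446 = 3.6084 W/m².
ΔF_B = 5.35 ln(459/270) = 5.35 × 0.53063 = 2.8389 W/m².
Difference: 3.6084 − 2.8389 = 0.7695 W/m².
(Equivalently, ΔF_A − ΔF_B = 5.35 ln(530/459) = 5.35 × 0.14383 = 0.7695 W/m².)

ΔF_A − ΔF_B = 0.77 W/m²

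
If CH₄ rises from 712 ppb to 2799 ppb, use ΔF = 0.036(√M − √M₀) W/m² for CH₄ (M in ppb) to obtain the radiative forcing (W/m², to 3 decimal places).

ΔF = 0.944 W/m²

CH₄: 0.036 × (√2799 − √712) = 0.036 × (52.9056 − 26.6833) = 0.036 × 26.2223 = 0.9440 W/m².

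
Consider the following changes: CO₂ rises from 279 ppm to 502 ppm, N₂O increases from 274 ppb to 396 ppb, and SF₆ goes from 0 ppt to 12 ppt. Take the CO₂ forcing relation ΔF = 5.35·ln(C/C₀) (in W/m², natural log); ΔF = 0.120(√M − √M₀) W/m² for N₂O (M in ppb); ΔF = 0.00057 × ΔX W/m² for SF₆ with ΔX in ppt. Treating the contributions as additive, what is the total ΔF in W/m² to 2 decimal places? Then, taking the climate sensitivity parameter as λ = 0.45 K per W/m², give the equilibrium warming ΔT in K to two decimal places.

CO₂: 5.35 × ln(502/279) = 5.35 × ln(1.79928) = 5.35 × 0.58739 = 3.1425 W/m².
N₂O: 0.120 × (√396 − √274) = 0.120 × (19.8997 − 16.5529) = 0.120 × 3.3468 = 0.4016 W/m².
SF₆: ΔF = 0.00057 × (12 − 0) = 0.00057 × 12 = 0.0068 W/m².
Total ΔF = 3.1425 + 0.4016 + 0.0068 = 3.5509 W/m².
ΔT = λ ΔF = 0.45 × 3.55 = 1.5975 K.

ΔF = 3.55 W/m²; ΔT = 1.60 K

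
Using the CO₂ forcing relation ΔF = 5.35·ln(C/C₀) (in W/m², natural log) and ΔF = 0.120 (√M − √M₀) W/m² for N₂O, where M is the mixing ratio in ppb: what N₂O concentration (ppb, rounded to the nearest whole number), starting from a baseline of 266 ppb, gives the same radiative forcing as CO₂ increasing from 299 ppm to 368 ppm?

M ≈ 654 ppb

CO₂ forcing: 5.35 × ln(368/299) = 5.35 × 0.207639 = 1.11087 W/m².
Set 0.120(√M − √266) = 1.11087: √M = 1.11087/0.120 + √266 = 9.2573 + 16.3095 = 25.5668.
M = (25.5668)² = 653.66 ppb.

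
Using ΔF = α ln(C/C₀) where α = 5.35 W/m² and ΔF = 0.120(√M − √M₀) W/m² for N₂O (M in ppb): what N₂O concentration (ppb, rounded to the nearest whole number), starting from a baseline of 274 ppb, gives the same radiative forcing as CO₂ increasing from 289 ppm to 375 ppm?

CO₂ forcing: 5.35 × ln(375/289) = 5.35 × 0.260499 = 1.39367 W/m².
Set 0.120(√M − √274) = 1.39367: √M = 1.39367/0.120 + √274 = 11.6139 + 16.5529 = 28.1668.
M = (28.1668)² = 793.37 ppb.

M ≈ 793 ppb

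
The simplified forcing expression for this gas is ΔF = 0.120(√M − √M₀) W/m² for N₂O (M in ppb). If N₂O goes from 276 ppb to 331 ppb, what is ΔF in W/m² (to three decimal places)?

N₂O: 0.120 × (√331 − √276) = 0.120 × (18.1934 − 16.6132) = 0.120 × 1.5802 = 0.1896 W/m².

ΔF = 0.190 W/m²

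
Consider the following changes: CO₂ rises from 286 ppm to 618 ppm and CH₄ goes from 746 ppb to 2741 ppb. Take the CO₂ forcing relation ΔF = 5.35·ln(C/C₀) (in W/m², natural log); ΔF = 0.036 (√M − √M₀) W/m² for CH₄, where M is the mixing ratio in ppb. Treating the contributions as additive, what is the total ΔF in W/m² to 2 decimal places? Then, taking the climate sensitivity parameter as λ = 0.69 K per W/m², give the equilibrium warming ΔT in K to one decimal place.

CO₂: 5.35 × ln(618/286) = 5.35 × ln(2.16084) = 5.35 × 0.77050 = 4.1222 W/m².
CH₄: 0.036 × (√2741 − √746) = 0.036 × (52.3546 − 27.3130) = 0.036 × 25.0416 = 0.9015 W/m².
Total ΔF = 4.1222 + 0.9015 = 5.0237 W/m².
ΔT = λ ΔF = 0.69 × 5.02 = 3.4638 K.

ΔF = 5.02 W/m²; ΔT = 3.5 K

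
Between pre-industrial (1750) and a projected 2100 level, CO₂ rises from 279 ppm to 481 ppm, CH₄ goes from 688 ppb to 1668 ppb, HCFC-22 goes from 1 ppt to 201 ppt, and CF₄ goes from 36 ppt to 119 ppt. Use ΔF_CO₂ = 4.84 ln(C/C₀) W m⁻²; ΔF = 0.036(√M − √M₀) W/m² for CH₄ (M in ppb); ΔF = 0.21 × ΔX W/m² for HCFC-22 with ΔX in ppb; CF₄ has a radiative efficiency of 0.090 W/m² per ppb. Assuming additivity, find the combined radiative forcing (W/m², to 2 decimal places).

CO₂: 4.84 × ln(481/279) = 4.84 × ln(1.72401) = 4.84 × 0.54465 = 2.6361 W/m².
CH₄: 0.036 × (√1668 − √688) = 0.036 × (40.8412 − 26.2298) = 0.036 × 14.6114 = 0.5260 W/m².
HCFC-22: Δ = 201 − 1 = 200 ppt = 0.200 ppb; ΔF = 0.21 × 0.200 = 0.0420 W/m².
CF₄: Δ = 119 − 36 = 83 ppt = 0.083 ppb; ΔF = 0.090 × 0.083 = 0.0075 W/m².
Total ΔF = 2.6361 + 0.5260 + 0.0420 + 0.0075 = 3.2116 W/m².

ΔF = 3.21 W/m²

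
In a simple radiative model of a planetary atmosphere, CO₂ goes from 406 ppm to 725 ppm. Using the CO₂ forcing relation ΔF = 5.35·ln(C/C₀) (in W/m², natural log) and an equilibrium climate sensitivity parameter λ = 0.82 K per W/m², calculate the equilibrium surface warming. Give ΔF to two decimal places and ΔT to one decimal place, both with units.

CO₂: 5.35 × ln(725/406) = 5.35 × ln(1.78571) = 5.35 × 0.57982 = 3.1020 W/m².
ΔT = λ ΔF = 0.82 × 3.10 = 2.5420 K.

ΔF = 3.10 W/m²; ΔT = 2.5 K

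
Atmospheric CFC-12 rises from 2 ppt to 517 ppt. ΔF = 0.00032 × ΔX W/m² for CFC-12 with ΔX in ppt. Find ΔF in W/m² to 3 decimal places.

CFC-12: ΔF = 0.00032 × (517 − 2) = 0.00032 × 515 = 0.1648 W/m².

ΔF = 0.165 W/m²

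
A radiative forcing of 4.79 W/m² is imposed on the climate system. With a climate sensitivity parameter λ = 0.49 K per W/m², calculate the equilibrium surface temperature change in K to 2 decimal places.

ΔT = λ ΔF = 0.49 × 4.79 = 2.3471 K.

ΔT = 2.35 K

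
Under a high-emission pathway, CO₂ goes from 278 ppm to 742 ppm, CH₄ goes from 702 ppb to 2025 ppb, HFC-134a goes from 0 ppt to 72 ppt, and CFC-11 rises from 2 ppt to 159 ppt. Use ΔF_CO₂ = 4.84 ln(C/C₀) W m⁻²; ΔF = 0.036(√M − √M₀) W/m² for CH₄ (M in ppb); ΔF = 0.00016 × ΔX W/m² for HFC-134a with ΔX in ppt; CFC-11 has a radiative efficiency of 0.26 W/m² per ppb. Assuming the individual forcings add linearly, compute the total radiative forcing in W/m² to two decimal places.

ΔF = 5.47 W/m²

CO₂: 4.84 × ln(742/278) = 4.84 × ln(2.66906) = 4.84 × 0.98173 = 4.7516 W/m².
CH₄: 0.036 × (√2025 − √702) = 0.036 × (45.0000 − 26.4953) = 0.036 × 18.5047 = 0.6662 W/m².
HFC-134a: ΔF = 0.00016 × (72 − 0) = 0.00016 × 72 = 0.0115 W/m².
CFC-11: Δ = 159 − 2 = 157 ppt = 0.157 ppb; ΔF = 0.26 × 0.157 = 0.0408 W/m².
Total ΔF = 4.7516 + 0.6662 + 0.0115 + 0.0408 = 5.4701 W/m².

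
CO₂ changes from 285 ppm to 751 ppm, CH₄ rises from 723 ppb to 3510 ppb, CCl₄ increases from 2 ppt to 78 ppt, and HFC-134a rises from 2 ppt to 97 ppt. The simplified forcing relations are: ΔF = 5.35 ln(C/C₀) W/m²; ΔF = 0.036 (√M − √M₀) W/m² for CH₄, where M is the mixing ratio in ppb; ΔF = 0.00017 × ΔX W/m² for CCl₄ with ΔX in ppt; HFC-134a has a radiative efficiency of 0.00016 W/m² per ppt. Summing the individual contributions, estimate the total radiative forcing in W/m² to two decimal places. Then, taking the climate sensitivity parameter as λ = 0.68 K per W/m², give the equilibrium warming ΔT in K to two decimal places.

CO₂: 5.35 × ln(751/285) = 5.35 × ln(2.63509) = 5.35 × 0.96892 = 5.1837 W/m².
CH₄: 0.036 × (√3510 − √723) = 0.036 × (59.2453 − 26.8887) = 0.036 × 32.3566 = 1.1648 W/m².
CCl₄: ΔF = 0.00017 × (78 − 2) = 0.00017 × 76 = 0.0129 W/m².
HFC-134a: ΔF = 0.00016 × (97 − 2) = 0.00016 × 95 = 0.0152 W/m².
Total ΔF = 5.1837 + 1.1648 + 0.0129 + 0.0152 = 6.3766 W/m².
ΔT = λ ΔF = 0.68 × 6.38 = 4.3384 K.

ΔF = 6.38 W/m²; ΔT = 4.34 K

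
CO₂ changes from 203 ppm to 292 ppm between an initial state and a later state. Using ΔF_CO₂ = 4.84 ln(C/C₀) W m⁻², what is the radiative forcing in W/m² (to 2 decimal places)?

ΔF = 1.76 W/m²

CO₂: 4.84 × ln(292/203) = 4.84 × ln(1.43842) = 4.84 × 0.36355 = 1.7596 W/m².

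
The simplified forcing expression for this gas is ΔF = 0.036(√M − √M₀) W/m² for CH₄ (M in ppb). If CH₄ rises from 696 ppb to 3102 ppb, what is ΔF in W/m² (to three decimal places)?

ΔF = 1.055 W/m²

CH₄: 0.036 × (√3102 − √696) = 0.036 × (55.6956 − 26.3818) = 0.036 × 29.3138 = 1.0553 W/m².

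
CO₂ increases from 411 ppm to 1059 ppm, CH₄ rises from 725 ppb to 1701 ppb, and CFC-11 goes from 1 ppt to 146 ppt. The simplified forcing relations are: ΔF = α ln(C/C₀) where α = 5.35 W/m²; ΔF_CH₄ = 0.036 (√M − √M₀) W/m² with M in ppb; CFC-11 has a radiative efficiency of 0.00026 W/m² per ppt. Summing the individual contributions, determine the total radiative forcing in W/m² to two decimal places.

ΔF = 5.62 W/m²

CO₂: 5.35 × ln(1059/411) = 5.35 × ln(2.57664) = 5.35 × 0.94649 = 5.0637 W/m².
CH₄: 0.036 × (√1701 − √725) = 0.036 × (41.2432 − 26.9258) = 0.036 × 14.3174 = 0.5154 W/m².
CFC-11: ΔF = 0.00026 × (146 − 1) = 0.00026 × 145 = 0.0377 W/m².
Total ΔF = 5.0637 + 0.5154 + 0.0377 = 5.6168 W/m².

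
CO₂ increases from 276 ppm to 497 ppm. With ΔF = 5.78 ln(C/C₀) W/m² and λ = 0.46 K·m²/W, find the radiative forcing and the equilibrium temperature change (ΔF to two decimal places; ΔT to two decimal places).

ΔF = 3.40 W/m²; ΔT = 1.56 K

CO₂: 5.78 × ln(497/276) = 5.78 × ln(1.80072) = 5.78 × 0.58819 = 3.3997 W/m².
ΔT = λ ΔF = 0.46 × 3.40 = 1.5640 K.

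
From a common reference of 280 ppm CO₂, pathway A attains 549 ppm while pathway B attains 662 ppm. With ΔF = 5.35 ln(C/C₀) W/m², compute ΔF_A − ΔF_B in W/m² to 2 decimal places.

ΔF_A − ΔF_B = -1.00 W/m²

ΔF_A = 5.35 ln(549/280) = 5.35 × 0.67331 = 3.6022 W/m².
ΔF_B = 5.35 ln(662/280) = 5.35 × 0.86048 = 4.6036 W/m².
Difference: 3.6022 − 4.6036 = -1.0014 W/m².
(Equivalently, ΔF_A − ΔF_B = 5.35 ln(549/662) = 5.35 × -0.18717 = -1.0014 W/m².)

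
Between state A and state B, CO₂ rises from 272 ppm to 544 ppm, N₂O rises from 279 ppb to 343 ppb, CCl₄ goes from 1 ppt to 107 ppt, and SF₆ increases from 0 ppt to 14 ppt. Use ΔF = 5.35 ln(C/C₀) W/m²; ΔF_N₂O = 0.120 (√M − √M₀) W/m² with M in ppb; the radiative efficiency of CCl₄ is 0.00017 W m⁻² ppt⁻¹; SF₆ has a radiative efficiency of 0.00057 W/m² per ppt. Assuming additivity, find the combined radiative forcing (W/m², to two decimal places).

ΔF = 3.95 W/m²

CO₂: 5.35 × ln(544/272) = 5.35 × ln(2.00000) = 5.35 × 0.69315 = 3.7084 W/m².
N₂O: 0.120 × (√343 − √279) = 0.120 × (18.5203 − 16.7033) = 0.120 × 1.8170 = 0.2180 W/m².
CCl₄: ΔF = 0.00017 × (107 − 1) = 0.00017 × 106 = 0.0180 W/m².
SF₆: ΔF = 0.00057 × (14 − 0) = 0.00057 × 14 = 0.0080 W/m².
Total ΔF = 3.7084 + 0.2180 + 0.0180 + 0.0080 = 3.9524 W/m².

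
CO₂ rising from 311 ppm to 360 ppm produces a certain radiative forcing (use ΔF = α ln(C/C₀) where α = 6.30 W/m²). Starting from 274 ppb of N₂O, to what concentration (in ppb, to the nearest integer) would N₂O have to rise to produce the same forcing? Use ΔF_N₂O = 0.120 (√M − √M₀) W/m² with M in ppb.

CO₂ forcing: 6.30 × ln(360/311) = 6.30 × 0.146311 = 0.92176 W/m².
Set 0.120(√M − √274) = 0.92176: √M = 0.92176/0.120 + √274 = 7.6813 + 16.5529 = 24.2342.
M = (24.2342)² = 587.30 ppb.

M ≈ 587 ppb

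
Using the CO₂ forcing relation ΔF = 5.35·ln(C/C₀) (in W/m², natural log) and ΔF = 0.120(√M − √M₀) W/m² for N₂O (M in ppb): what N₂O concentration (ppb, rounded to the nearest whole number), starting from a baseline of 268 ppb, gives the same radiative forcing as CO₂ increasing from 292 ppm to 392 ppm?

M ≈ 870 ppb

CO₂ forcing: 5.35 × ln(392/292) = 5.35 × 0.294508 = 1.57562 W/m².
Set 0.120(√M − √268) = 1.57562: √M = 1.57562/0.120 + √268 = 13.1302 + 16.3707 = 29.5009.
M = (29.5009)² = 870.30 ppb.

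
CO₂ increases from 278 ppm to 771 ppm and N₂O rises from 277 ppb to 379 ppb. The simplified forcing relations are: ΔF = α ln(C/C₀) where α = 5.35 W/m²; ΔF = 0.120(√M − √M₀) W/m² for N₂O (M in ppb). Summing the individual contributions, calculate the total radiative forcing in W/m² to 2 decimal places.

CO₂: 5.35 × ln(771/278) = 5.35 × ln(2.77338) = 5.35 × 1.02007 = 5.4574 W/m².
N₂O: 0.120 × (√379 − √277) = 0.120 × (19.4679 − 16.6433) = 0.120 × 2.8246 = 0.3390 W/m².
Total ΔF = 5.4574 + 0.3390 = 5.7964 W/m².

ΔF = 5.80 W/m²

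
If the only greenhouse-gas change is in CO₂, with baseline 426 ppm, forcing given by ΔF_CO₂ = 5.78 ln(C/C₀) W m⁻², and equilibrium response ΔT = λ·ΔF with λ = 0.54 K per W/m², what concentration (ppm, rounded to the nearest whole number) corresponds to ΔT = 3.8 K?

C ≈ 1439 ppm

Required forcing: ΔF = ΔT/λ = 3.8/0.54 = 7.0370 W/m².
Then ln(C/426) = ΔF/5.78 = 7.0370/5.78 = 1.21747.
So C = 426 × e^1.21747 = 426 × 3.37863 = 1439.30 ppm.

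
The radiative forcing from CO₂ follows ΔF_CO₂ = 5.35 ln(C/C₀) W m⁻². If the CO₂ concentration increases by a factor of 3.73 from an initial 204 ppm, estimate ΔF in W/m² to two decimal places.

ΔF = 5.35 × ln(3.73) = 5.35 × 1.31641 = 7.0428 W/m².

ΔF = 7.04 W/m²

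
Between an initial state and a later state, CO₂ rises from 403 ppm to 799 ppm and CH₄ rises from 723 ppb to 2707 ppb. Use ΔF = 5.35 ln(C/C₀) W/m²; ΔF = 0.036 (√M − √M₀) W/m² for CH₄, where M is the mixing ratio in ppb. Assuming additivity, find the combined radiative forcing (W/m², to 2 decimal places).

ΔF = 4.57 W/m²

CO₂: 5.35 × ln(799/403) = 5.35 × ln(1.98263) = 5.35 × 0.68442 = 3.6616 W/m².
CH₄: 0.036 × (√2707 − √723) = 0.036 × (52.0288 − 26.8887) = 0.036 × 25.1401 = 0.9050 W/m².
Total ΔF = 3.6616 + 0.9050 = 4.5666 W/m².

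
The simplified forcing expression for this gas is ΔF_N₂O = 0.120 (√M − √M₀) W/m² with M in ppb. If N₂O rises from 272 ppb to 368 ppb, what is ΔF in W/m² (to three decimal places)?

ΔF = 0.323 W/m²

N₂O: 0.120 × (√368 − √272) = 0.120 × (19.1833 − 16.4924) = 0.120 × 2.6909 = 0.3229 W/m².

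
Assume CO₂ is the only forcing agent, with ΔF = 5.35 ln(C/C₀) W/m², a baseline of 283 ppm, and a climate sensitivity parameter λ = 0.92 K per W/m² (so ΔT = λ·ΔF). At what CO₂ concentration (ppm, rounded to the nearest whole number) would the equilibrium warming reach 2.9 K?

Required forcing: ΔF = ΔT/λ = 2.9/0.92 = 3.1522 W/m².
Then ln(C/283) = ΔF/5.35 = 3.1522/5.35 = 0.58920.
So C = 283 × e^0.58920 = 283 × 1.80255 = 510.12 ppm.

C ≈ 510 ppm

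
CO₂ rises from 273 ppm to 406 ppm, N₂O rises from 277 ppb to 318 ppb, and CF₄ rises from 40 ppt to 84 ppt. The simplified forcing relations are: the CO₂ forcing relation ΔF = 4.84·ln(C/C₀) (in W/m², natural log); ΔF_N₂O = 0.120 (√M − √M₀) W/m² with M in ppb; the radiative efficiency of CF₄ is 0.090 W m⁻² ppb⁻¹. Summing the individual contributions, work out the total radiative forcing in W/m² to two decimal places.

CO₂: 4.84 × ln(406/273) = 4.84 × ln(1.48718) = 4.84 × 0.39688 = 1.9209 W/m².
N₂O: 0.120 × (√318 − √277) = 0.120 × (17.8326 − 16.6433) = 0.120 × 1.1893 = 0.1427 W/m².
CF₄: Δ = 84 − 40 = 44 ppt = 0.044 ppb; ΔF = 0.090 × 0.044 = 0.0040 W/m².
Total ΔF = 1.9209 + 0.1427 + 0.0040 = 2.0676 W/m².

ΔF = 2.07 W/m²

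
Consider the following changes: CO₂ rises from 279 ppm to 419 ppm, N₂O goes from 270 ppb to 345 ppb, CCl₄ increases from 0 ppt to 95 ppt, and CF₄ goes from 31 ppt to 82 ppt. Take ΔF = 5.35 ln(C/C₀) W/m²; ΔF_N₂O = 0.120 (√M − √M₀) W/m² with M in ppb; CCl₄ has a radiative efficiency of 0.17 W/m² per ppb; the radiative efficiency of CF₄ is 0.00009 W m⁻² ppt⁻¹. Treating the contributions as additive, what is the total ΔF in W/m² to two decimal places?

CO₂: 5.35 × ln(419/279) = 5.35 × ln(1.50179) = 5.35 × 0.40666 = 2.1756 W/m².
N₂O: 0.120 × (√345 − √270) = 0.120 × (18.5742 − 16.4317) = 0.120 × 2.1425 = 0.2571 W/m².
CCl₄: Δ = 95 − 0 = 95 ppt = 0.095 ppb; ΔF = 0.17 × 0.095 = 0.0162 W/m².
CF₄: ΔF = 0.00009 × (82 − 31) = 0.00009 × 51 = 0.0046 W/m².
Total ΔF = 2.1756 + 0.2571 + 0.0162 + 0.0046 = 2.4535 W/m².

ΔF = 2.45 W/m²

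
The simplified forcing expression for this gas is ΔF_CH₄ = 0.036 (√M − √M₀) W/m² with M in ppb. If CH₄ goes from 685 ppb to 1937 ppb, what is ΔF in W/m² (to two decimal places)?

CH₄: 0.036 × (√1937 − √685) = 0.036 × (44.0114 − 26.1725) = 0.036 × 17.8389 = 0.6422 W/m².

ΔF = 0.64 W/m²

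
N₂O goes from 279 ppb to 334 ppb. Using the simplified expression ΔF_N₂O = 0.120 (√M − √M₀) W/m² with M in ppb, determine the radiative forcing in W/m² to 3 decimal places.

N₂O: 0.120 × (√334 − √279) = 0.120 × (18.2757 − 16.7033) = 0.120 × 1.5724 = 0.1887 W/m².

ΔF = 0.189 W/m²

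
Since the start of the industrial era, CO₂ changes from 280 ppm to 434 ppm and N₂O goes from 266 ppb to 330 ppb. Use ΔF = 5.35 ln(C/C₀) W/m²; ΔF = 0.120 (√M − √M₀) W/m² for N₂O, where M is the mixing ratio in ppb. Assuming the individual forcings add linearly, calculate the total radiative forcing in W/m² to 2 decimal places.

CO₂: 5.35 × ln(434/280) = 5.35 × ln(1.55000) = 5.35 × 0.43825 = 2.3446 W/m².
N₂O: 0.120 × (√330 − √266) = 0.120 × (18.1659 − 16.3095) = 0.120 × 1.8564 = 0.2228 W/m².
Total ΔF = 2.3446 + 0.2228 = 2.5674 W/m².

ΔF = 2.57 W/m²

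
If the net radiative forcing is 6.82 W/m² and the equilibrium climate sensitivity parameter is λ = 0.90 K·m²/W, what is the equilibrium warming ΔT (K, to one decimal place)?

ΔT = 6.1 K

ΔT = λ ΔF = 0.90 × 6.82 = 6.1380 K.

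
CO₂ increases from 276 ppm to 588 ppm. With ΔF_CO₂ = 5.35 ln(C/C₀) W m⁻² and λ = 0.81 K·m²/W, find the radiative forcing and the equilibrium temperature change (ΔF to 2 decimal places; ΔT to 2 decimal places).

CO₂: 5.35 × ln(588/276) = 5.35 × ln(2.13043) = 5.35 × 0.75632 = 4.0463 W/m².
ΔT = λ ΔF = 0.81 × 4.05 = 3.2805 K.

ΔF = 4.05 W/m²; ΔT = 3.28 K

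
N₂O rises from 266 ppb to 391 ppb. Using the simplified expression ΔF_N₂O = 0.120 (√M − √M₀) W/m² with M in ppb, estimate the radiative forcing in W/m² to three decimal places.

N₂O: 0.120 × (√391 − √266) = 0.120 × (19.7737 − 16.3095) = 0.120 × 3.4642 = 0.4157 W/m².

ΔF = 0.416 W/m²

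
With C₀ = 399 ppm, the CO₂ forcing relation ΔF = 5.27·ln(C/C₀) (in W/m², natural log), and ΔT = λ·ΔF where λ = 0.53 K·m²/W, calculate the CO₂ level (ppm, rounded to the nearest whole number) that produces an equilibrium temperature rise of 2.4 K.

C ≈ 942 ppm

Required forcing: ΔF = ΔT/λ = 2.4/0.53 = 4.5283 W/m².
Then ln(C/399) = ΔF/5.27 = 4.5283/5.27 = 0.85926.
So C = 399 × e^0.85926 = 399 × 2.36141 = 942.20 ppm.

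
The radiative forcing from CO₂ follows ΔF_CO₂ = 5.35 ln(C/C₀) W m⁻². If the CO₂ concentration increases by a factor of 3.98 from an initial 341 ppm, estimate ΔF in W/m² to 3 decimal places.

ΔF = 7.390 W/m²

Because the forcing depends only on the ratio C/C₀, the initial concentration does not enter.
ΔF = 5.35 × ln(3.98) = 5.35 × 1.38128 = 7.3898 W/m².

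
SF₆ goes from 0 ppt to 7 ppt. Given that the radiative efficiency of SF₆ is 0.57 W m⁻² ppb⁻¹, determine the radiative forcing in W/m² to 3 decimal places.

ΔF = 0.004 W/m²

SF₆: Δ = 7 − 0 = 7 ppt = 0.007 ppb; ΔF = 0.57 × 0.007 = 0.0040 W/m².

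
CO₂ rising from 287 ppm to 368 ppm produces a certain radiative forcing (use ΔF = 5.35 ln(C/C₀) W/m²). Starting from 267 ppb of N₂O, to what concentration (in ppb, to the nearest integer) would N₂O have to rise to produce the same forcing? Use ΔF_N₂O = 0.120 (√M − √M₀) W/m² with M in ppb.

M ≈ 752 ppb

CO₂ forcing: 5.35 × ln(368/287) = 5.35 × 0.248601 = 1.33002 W/m².
Set 0.120(√M − √267) = 1.33002: √M = 1.33002/0.120 + √267 = 11.0835 + 16.3401 = 27.4236.
M = (27.4236)² = 752.05 ppb.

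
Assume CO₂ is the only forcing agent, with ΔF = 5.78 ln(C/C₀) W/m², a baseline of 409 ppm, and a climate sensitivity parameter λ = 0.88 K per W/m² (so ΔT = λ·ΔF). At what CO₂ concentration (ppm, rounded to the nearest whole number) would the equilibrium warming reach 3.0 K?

Required forcing: ΔF = ΔT/λ = 3.0/0.88 = 3.4091 W/m².
Then ln(C/409) = ΔF/5.78 = 3.4091/5.78 = 0.58981.
So C = 409 × e^0.58981 = 409 × 1.80365 = 737.69 ppm.

C ≈ 738 ppm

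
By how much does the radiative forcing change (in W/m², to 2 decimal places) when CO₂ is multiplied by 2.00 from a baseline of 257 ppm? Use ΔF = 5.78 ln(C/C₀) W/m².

ΔF = 5.78 × ln(2.00) = 5.78 × 0.69315 = 4.0064 W/m².

ΔF = 4.01 W/m²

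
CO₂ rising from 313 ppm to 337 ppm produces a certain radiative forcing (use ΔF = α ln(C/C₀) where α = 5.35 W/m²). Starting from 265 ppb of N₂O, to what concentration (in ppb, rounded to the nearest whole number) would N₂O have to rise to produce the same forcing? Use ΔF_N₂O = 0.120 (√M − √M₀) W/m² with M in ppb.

M ≈ 383 ppb

CO₂ forcing: 5.35 × ln(337/313) = 5.35 × 0.073880 = 0.39526 W/m².
Set 0.120(√M − √265) = 0.39526: √M = 0.39526/0.120 + √265 = 3.2938 + 16.2788 = 19.5726.
M = (19.5726)² = 383.09 ppb.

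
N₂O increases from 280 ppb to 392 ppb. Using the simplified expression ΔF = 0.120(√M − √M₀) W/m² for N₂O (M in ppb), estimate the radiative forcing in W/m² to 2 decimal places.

ΔF = 0.37 W/m²

N₂O: 0.120 × (√392 − √280) = 0.120 × (19.7990 − 16.7332) = 0.120 × 3.0658 = 0.3679 W/m².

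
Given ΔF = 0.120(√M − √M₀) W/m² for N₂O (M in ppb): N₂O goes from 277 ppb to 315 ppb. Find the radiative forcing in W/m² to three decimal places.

ΔF = 0.133 W/m²

N₂O: 0.120 × (√315 − √277) = 0.120 × (17.7482 − 16.6433) = 0.120 × 1.1049 = 0.1326 W/m².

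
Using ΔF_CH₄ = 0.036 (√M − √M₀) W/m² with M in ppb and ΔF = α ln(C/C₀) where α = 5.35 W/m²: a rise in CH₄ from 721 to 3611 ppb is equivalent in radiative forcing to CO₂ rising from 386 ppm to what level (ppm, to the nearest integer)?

CH₄ forcing: 0.036 × (√3611 − √721) = 0.036 × (60.0916 − 26.8514) = 0.036 × 33.2402 = 1.19665 W/m².
Set 5.35 ln(C/386) = 1.19665: ln(C/386) = 1.19665/5.35 = 0.22367, so C = 386 × e^0.22367 = 386 × 1.25066 = 482.75 ppm.

C ≈ 483 ppm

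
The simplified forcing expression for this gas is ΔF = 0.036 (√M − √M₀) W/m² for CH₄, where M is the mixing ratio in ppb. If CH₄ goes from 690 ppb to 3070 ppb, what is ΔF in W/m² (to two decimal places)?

ΔF = 1.05 W/m²

CH₄: 0.036 × (√3070 − √690) = 0.036 × (55.4076 − 26.2679) = 0.036 × 29.1397 = 1.0490 W/m².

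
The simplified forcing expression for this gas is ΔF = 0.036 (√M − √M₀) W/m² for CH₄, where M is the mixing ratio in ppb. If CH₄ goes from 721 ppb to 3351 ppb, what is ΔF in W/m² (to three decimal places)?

CH₄: 0.036 × (√3351 − √721) = 0.036 × (57.8878 − 26.8514) = 0.036 × 31.0364 = 1.1173 W/m².

ΔF = 1.117 W/m²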